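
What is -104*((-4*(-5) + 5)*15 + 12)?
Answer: -40248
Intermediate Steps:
-104*((-4*(-5) + 5)*15 + 12) = -104*((20 + 5)*15 + 12) = -104*(25*15 + 12) = -104*(375 + 12) = -104*387 = -40248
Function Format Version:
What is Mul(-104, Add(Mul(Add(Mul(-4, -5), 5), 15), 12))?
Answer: -40248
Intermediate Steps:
Mul(-104, Add(Mul(Add(Mul(-4, -5), 5), 15), 12)) = Mul(-104, Add(Mul(Add(20, 5), 15), 12)) = Mul(-104, Add(Mul(25, 15), 12)) = Mul(-104, Add(375, 12)) = Mul(-104, 387) = -40248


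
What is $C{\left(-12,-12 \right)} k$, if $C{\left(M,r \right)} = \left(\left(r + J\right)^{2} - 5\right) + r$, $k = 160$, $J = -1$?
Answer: $24320$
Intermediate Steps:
$C{\left(M,r \right)} = -5 + r + \left(-1 + r\right)^{2}$ ($C{\left(M,r \right)} = \left(\left(r - 1\right)^{2} - 5\right) + r = \left(\left(-1 + r\right)^{2} - 5\right) + r = \left(-5 + \left(-1 + r\right)^{2}\right) + r = -5 + r + \left(-1 + r\right)^{2}$)
$C{\left(-12,-12 \right)} k = \left(-4 + \left(-12\right)^{2} - -12\right) 160 = \left(-4 + 144 + 12\right) 160 = 152 \cdot 160 = 24320$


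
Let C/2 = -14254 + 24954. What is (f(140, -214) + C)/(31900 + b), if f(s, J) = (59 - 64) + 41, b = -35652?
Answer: -5359/938 ≈ -5.7132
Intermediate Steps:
C = 21400 (C = 2*(-14254 + 24954) = 2*10700 = 21400)
f(s, J) = 36 (f(s, J) = -5 + 41 = 36)
(f(140, -214) + C)/(31900 + b) = (36 + 21400)/(31900 - 35652) = 21436/(-3752) = 21436*(-1/3752) = -5359/938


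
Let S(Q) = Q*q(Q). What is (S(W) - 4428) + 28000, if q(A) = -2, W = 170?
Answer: 23232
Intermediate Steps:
S(Q) = -2*Q (S(Q) = Q*(-2) = -2*Q)
(S(W) - 4428) + 28000 = (-2*170 - 4428) + 28000 = (-340 - 4428) + 28000 = -4768 + 28000 = 23232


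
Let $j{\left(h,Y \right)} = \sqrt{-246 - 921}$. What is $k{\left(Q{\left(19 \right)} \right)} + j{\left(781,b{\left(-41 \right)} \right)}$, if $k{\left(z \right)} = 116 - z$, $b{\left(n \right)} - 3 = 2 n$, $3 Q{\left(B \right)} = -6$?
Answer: $118 + i \sqrt{1167} \approx 118.0 + 34.161 i$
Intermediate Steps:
$Q{\left(B \right)} = -2$ ($Q{\left(B \right)} = \frac{1}{3} \left(-6\right) = -2$)
$b{\left(n \right)} = 3 + 2 n$
$j{\left(h,Y \right)} = i \sqrt{1167}$ ($j{\left(h,Y \right)} = \sqrt{-246 - 921} = \sqrt{-1167} = i \sqrt{1167}$)
$k{\left(Q{\left(19 \right)} \right)} + j{\left(781,b{\left(-41 \right)} \right)} = \left(116 - -2\right) + i \sqrt{1167} = \left(116 + 2\right) + i \sqrt{1167} = 118 + i \sqrt{1167}$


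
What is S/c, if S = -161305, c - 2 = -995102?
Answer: 32261/199020 ≈ 0.16210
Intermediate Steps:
c = -995100 (c = 2 - 995102 = -995100)
S/c = -161305/(-995100) = -161305*(-1/995100) = 32261/199020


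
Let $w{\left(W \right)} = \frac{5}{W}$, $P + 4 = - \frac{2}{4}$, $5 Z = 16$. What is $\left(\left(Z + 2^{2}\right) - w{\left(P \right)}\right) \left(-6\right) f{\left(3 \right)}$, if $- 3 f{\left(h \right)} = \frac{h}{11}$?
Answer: $\frac{68}{15} \approx 4.5333$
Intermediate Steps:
$f{\left(h \right)} = - \frac{h}{33}$ ($f{\left(h \right)} = - \frac{h \frac{1}{11}}{3} = - \frac{\frac{1}{11} h}{3} = - \frac{h}{33}$)
$Z = \frac{16}{5}$ ($Z = \frac{1}{5} \cdot 16 = \frac{16}{5} \approx 3.2$)
$P = - \frac{9}{2}$ ($P = -4 - \frac{2}{4} = -4 - \frac{1}{2} = - \frac{9}{2} \approx -4.5$)
$\left(\left(Z + 2^{2}\right) - w{\left(P \right)}\right) \left(-6\right) f{\left(3 \right)} = \left(\left(\frac{16}{5} + 2^{2}\right) - \frac{5}{- \frac{9}{2}}\right) \left(-6\right) \left(\left(- \frac{1}{33}\right) 3\right) = \left(\left(\frac{16}{5} + 4\right) - 5 \left(- \frac{2}{9}\right)\right) \left(-6\right) \left(- \frac{1}{11}\right) = \left(\frac{36}{5} - - \frac{10}{9}\right) \left(-6\right) \left(- \frac{1}{11}\right) = \left(\frac{36}{5} + \frac{10}{9}\right) \left(-6\right) \left(- \frac{1}{11}\right) = \frac{374}{45} \left(-6\right) \left(- \frac{1}{11}\right) = \left(- \frac{748}{15}\right) \left(- \frac{1}{11}\right) = \frac{68}{15}$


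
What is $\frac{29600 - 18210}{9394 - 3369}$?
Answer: $\frac{2278}{1205} \approx 1.8905$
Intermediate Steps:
$\frac{29600 - 18210}{9394 - 3369} = \frac{11390}{6025} = 11390 \cdot \frac{1}{6025} = \frac{2278}{1205}$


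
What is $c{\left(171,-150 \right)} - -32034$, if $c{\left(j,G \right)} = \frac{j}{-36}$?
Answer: $\frac{128117}{4} \approx 32029.0$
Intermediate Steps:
$c{\left(j,G \right)} = - \frac{j}{36}$ ($c{\left(j,G \right)} = j \left(- \frac{1}{36}\right) = - \frac{j}{36}$)
$c{\left(171,-150 \right)} - -32034 = \left(- \frac{1}{36}\right) 171 - -32034 = - \frac{19}{4} + 32034 = \frac{128117}{4}$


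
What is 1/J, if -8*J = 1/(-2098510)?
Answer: 16788080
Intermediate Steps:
J = 1/16788080 (J = -⅛/(-2098510) = -⅛*(-1/2098510) = 1/16788080 ≈ 5.9566e-8)
1/J = 1/(1/16788080) = 16788080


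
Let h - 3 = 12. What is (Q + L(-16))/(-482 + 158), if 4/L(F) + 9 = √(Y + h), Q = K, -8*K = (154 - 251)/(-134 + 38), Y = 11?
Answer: 32983/13685760 + √26/4455 ≈ 0.0035546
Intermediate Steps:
h = 15 (h = 3 + 12 = 15)
K = -97/768 (K = -(154 - 251)/(8*(-134 + 38)) = -(-97)/(8*(-96)) = -(-97)*(-1)/(8*96) = -⅛*97/96 = -97/768 ≈ -0.12630)
Q = -97/768 ≈ -0.12630
L(F) = 4/(-9 + √26) (L(F) = 4/(-9 + √(11 + 15)) = 4/(-9 + √26))
(Q + L(-16))/(-482 + 158) = (-97/768 + (-36/55 - 4*√26/55))/(-482 + 158) = (-32983/42240 - 4*√26/55)/(-324) = (-32983/42240 - 4*√26/55)*(-1/324) = 32983/13685760 + √26/4455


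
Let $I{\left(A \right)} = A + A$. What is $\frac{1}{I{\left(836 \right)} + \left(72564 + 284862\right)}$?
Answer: $\frac{1}{359098} \approx 2.7848 \cdot 10^{-6}$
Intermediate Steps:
$I{\left(A \right)} = 2 A$
$\frac{1}{I{\left(836 \right)} + \left(72564 + 284862\right)} = \frac{1}{2 \cdot 836 + \left(72564 + 284862\right)} = \frac{1}{1672 + 357426} = \frac{1}{359098}$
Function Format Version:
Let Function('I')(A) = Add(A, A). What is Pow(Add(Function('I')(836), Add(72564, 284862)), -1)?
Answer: Rational(1, 359098) ≈ 2.7848e-6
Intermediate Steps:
Function('I')(A) = Mul(2, A)
Pow(Add(Function('I')(836), Add(72564, 284862)), -1) = Pow(Add(Mul(2, 836), Add(72564, 284862)), -1) = Pow(Add(1672, 357426), -1) = Pow(359098, -1) = Rational(1, 359098)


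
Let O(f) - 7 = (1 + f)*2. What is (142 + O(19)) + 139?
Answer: 328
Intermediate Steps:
O(f) = 9 + 2*f (O(f) = 7 + (1 + f)*2 = 7 + (2 + 2*f) = 9 + 2*f)
(142 + O(19)) + 139 = (142 + (9 + 2*19)) + 139 = (142 + (9 + 38)) + 139 = (142 + 47) + 139 = 189 + 139 = 328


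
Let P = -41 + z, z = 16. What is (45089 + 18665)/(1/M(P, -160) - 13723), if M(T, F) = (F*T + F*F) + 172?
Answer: -1898084088/408561155 ≈ -4.6458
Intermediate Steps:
P = -25 (P = -41 + 16 = -25)
M(T, F) = 172 + F² + F*T (M(T, F) = (F*T + F²) + 172 = (F² + F*T) + 172 = 172 + F² + F*T)
(45089 + 18665)/(1/M(P, -160) - 13723) = (45089 + 18665)/(1/(172 + (-160)² - 160*(-25)) - 13723) = 63754/(1/(172 + 25600 + 4000) - 13723) = 63754/(1/29772 - 13723) = 63754/(-408561155/29772) = 63754*(-29772/408561155) = -1898084088/408561155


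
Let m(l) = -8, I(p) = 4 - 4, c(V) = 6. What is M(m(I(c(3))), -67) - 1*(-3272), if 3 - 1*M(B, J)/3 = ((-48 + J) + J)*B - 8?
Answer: -1063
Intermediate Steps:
I(p) = 0
M(B, J) = 33 - 3*B*(-48 + 2*J) (M(B, J) = 9 - 3*(((-48 + J) + J)*B - 8) = 9 - 3*((-48 + 2*J)*B - 8) = 9 - 3*(B*(-48 + 2*J) - 8) = 9 - 3*(-8 + B*(-48 + 2*J)) = 9 + (24 - 3*B*(-48 + 2*J)) = 33 - 3*B*(-48 + 2*J))
M(m(I(c(3))), -67) - 1*(-3272) = (33 + 144*(-8) - 6*(-8)*(-67)) - 1*(-3272) = (33 - 1152 - 3216) + 3272 = -4335 + 3272 = -1063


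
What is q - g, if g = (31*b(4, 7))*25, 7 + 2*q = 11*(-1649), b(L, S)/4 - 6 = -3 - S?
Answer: 3327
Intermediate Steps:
b(L, S) = 12 - 4*S (b(L, S) = 24 + 4*(-3 - S) = 24 + (-12 - 4*S) = 12 - 4*S)
q = -9073 (q = -7/2 + (11*(-1649))/2 = -7/2 + (1/2)*(-18139) = -7/2 - 18139/2 = -9073)
g = -12400 (g = (31*(12 - 4*7))*25 = (31*(12 - 28))*25 = (31*(-16))*25 = -496*25 = -12400)
q - g = -9073 - 1*(-12400) = -9073 + 12400 = 3327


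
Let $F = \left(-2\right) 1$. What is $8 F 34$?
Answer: $-544$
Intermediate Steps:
$F = -2$
$8 F 34 = 8 \left(-2\right) 34 = \left(-16\right) 34 = -544$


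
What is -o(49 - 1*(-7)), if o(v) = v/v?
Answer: -1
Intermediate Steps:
o(v) = 1
-o(49 - 1*(-7)) = -1*1 = -1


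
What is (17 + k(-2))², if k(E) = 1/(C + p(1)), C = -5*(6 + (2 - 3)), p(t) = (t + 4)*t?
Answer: 114921/400 ≈ 287.30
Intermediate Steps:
p(t) = t*(4 + t) (p(t) = (4 + t)*t = t*(4 + t))
C = -25 (C = -5*(6 - 1) = -5*5 = -25)
k(E) = -1/20 (k(E) = 1/(-25 + 1*(4 + 1)) = 1/(-25 + 1*5) = 1/(-25 + 5) = 1/(-20) = -1/20)
(17 + k(-2))² = (17 - 1/20)² = (339/20)² = 114921/400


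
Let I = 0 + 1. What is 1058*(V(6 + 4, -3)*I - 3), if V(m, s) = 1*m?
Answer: 7406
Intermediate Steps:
I = 1
V(m, s) = m
1058*(V(6 + 4, -3)*I - 3) = 1058*((6 + 4)*1 - 3) = 1058*(10*1 - 3) = 1058*(10 - 3) = 1058*7 = 7406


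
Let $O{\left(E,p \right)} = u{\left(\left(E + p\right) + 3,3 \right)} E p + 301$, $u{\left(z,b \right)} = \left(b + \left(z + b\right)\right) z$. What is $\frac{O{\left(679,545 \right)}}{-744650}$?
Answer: $- \frac{279926439653}{372325} \approx -7.5183 \cdot 10^{5}$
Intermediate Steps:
$u{\left(z,b \right)} = z \left(z + 2 b\right)$ ($u{\left(z,b \right)} = \left(b + \left(b + z\right)\right) z = \left(z + 2 b\right) z = z \left(z + 2 b\right)$)
$O{\left(E,p \right)} = 301 + E p \left(3 + E + p\right) \left(9 + E + p\right)$ ($O{\left(E,p \right)} = \left(\left(E + p\right) + 3\right) \left(\left(\left(E + p\right) + 3\right) + 2 \cdot 3\right) E p + 301 = \left(3 + E + p\right) \left(\left(3 + E + p\right) + 6\right) E p + 301 = \left(3 + E + p\right) \left(9 + E + p\right) E p + 301 = E \left(3 + E + p\right) \left(9 + E + p\right) p + 301 = E p \left(3 + E + p\right) \left(9 + E + p\right) + 301 = 301 + E p \left(3 + E + p\right) \left(9 + E + p\right)$)
$\frac{O{\left(679,545 \right)}}{-744650} = \frac{301 + 679 \cdot 545 \left(3 + 679 + 545\right) \left(9 + 679 + 545\right)}{-744650} = \left(301 + 679 \cdot 545 \cdot 1227 \cdot 1233\right) \left(- \frac{1}{744650}\right) = \left(301 + 559852879005\right) \left(- \frac{1}{744650}\right) = 559852879306 \left(- \frac{1}{744650}\right) = - \frac{279926439653}{372325}$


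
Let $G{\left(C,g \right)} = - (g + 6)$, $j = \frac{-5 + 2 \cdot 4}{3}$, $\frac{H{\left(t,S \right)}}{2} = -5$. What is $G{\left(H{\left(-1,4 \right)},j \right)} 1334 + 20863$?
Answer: $11525$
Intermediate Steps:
$H{\left(t,S \right)} = -10$ ($H{\left(t,S \right)} = 2 \left(-5\right) = -10$)
$j = 1$ ($j = \left(-5 + 8\right) \frac{1}{3} = 3 \cdot \frac{1}{3} = 1$)
$G{\left(C,g \right)} = -6 - g$ ($G{\left(C,g \right)} = - (6 + g) = -6 - g$)
$G{\left(H{\left(-1,4 \right)},j \right)} 1334 + 20863 = \left(-6 - 1\right) 1334 + 20863 = \left(-7\right) 1334 + 20863 = -9338 + 20863 = 11525$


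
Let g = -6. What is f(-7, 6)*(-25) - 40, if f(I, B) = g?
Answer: 110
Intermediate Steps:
f(I, B) = -6
f(-7, 6)*(-25) - 40 = -6*(-25) - 40 = 150 - 40 = 110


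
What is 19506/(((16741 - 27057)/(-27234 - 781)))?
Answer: 273230295/5158 ≈ 52972.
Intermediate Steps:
19506/(((16741 - 27057)/(-27234 - 781))) = 19506/((-10316/(-28015))) = 19506/((-10316*(-1/28015))) = 19506/(10316/28015) = 19506*(28015/10316) = 273230295/5158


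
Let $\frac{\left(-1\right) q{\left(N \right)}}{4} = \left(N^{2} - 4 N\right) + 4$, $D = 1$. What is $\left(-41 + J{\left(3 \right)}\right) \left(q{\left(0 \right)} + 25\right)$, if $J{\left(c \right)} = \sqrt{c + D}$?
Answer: $-351$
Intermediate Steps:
$J{\left(c \right)} = \sqrt{1 + c}$ ($J{\left(c \right)} = \sqrt{c + 1} = \sqrt{1 + c}$)
$q{\left(N \right)} = -16 - 4 N^{2} + 16 N$ ($q{\left(N \right)} = - 4 \left(\left(N^{2} - 4 N\right) + 4\right) = - 4 \left(4 + N^{2} - 4 N\right) = -16 - 4 N^{2} + 16 N$)
$\left(-41 + J{\left(3 \right)}\right) \left(q{\left(0 \right)} + 25\right) = \left(-41 + \sqrt{1 + 3}\right) \left(\left(-16 - 4 \cdot 0^{2} + 16 \cdot 0\right) + 25\right) = \left(-41 + \sqrt{4}\right) \left(\left(-16 - 0 + 0\right) + 25\right) = \left(-41 + 2\right) \left(\left(-16 + 0 + 0\right) + 25\right) = - 39 \left(-16 + 25\right) = \left(-39\right) 9 = -351$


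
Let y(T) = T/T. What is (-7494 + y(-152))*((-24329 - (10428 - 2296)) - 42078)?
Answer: 558520727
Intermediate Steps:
y(T) = 1
(-7494 + y(-152))*((-24329 - (10428 - 2296)) - 42078) = (-7494 + 1)*((-24329 - (10428 - 2296)) - 42078) = -7493*((-24329 - 1*8132) - 42078) = -7493*((-24329 - 8132) - 42078) = -7493*(-32461 - 42078) = -7493*(-74539) = 558520727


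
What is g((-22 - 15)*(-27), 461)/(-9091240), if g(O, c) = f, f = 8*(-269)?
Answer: 269/1136405 ≈ 0.00023671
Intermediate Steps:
f = -2152
g(O, c) = -2152
g((-22 - 15)*(-27), 461)/(-9091240) = -2152/(-9091240) = -2152*(-1/9091240) = 269/1136405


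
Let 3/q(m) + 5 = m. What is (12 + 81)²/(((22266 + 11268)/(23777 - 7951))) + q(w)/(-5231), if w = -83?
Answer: 3500515026493/857591064 ≈ 4081.8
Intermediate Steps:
q(m) = 3/(-5 + m)
(12 + 81)²/(((22266 + 11268)/(23777 - 7951))) + q(w)/(-5231) = (12 + 81)²/(((22266 + 11268)/(23777 - 7951))) + (3/(-5 - 83))/(-5231) = 93²/((33534/15826)) + (3/(-88))*(-1/5231) = 8649/((33534*(1/15826))) + (3*(-1/88))*(-1/5231) = 8649/(16767/7913) - 3/88*(-1/5231) = 8649*(7913/16767) + 3/460328 = 7604393/1863 + 3/460328 = 3500515026493/857591064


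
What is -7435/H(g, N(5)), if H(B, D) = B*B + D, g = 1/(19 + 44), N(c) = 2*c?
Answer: -29509515/39691 ≈ -743.48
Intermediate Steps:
g = 1/63 ≈ 0.015873
H(B, D) = D + B² (H(B, D) = B² + D = D + B²)
-7435/H(g, N(5)) = -7435/(2*5 + (1/63)²) = -7435/(10 + 1/3969) = -7435/39691/3969 = -7435*3969/39691 = -29509515/39691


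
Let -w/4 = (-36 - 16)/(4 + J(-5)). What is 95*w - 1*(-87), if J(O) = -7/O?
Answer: 101149/27 ≈ 3746.3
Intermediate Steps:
w = 1040/27 (w = -4*(-36 - 16)/(4 - 7/(-5)) = -(-208)/(4 - 7*(-1/5)) = -(-208)/(4 + 7/5) = -(-208)/27/5 = -(-208)*5/27 = -4*(-260/27) = 1040/27 ≈ 38.518)
95*w - 1*(-87) = 95*(1040/27) - 1*(-87) = 98800/27 + 87 = 101149/27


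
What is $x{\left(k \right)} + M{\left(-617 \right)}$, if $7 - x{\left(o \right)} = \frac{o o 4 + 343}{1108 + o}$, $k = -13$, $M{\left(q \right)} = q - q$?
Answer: $\frac{6646}{1095} \approx 6.0694$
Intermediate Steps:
$M{\left(q \right)} = 0$
$x{\left(o \right)} = 7 - \frac{343 + 4 o^{2}}{1108 + o}$ ($x{\left(o \right)} = 7 - \frac{o o 4 + 343}{1108 + o} = 7 - \frac{o^{2} \cdot 4 + 343}{1108 + o} = 7 - \frac{4 o^{2} + 343}{1108 + o} = 7 - \frac{343 + 4 o^{2}}{1108 + o}$)
$x{\left(k \right)} + M{\left(-617 \right)} = \frac{7413 - 4 \left(-13\right)^{2} + 7 \left(-13\right)}{1108 - 13} + 0 = \frac{7413 - 676 - 91}{1095} + 0 = \frac{1}{1095} \cdot 6646 + 0 = \frac{6646}{1095} + 0 = \frac{6646}{1095}$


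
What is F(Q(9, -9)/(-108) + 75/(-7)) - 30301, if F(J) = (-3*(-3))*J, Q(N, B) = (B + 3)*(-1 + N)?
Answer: -212754/7 ≈ -30393.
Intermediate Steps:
Q(N, B) = (-1 + N)*(3 + B) (Q(N, B) = (3 + B)*(-1 + N) = (-1 + N)*(3 + B))
F(J) = 9*J
F(Q(9, -9)/(-108) + 75/(-7)) - 30301 = 9*((-3 - 1*(-9) + 3*9 - 9*9)/(-108) + 75/(-7)) - 30301 = 9*((-3 + 9 + 27 - 81)*(-1/108) + 75*(-1/7)) - 30301 = 9*(-48*(-1/108) - 75/7) - 30301 = 9*(4/9 - 75/7) - 30301 = 9*(-647/63) - 30301 = -647/7 - 30301 = -212754/7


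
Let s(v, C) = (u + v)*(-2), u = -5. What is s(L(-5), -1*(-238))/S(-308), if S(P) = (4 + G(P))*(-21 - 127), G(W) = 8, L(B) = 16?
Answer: 11/888 ≈ 0.012387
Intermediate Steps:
S(P) = -1776 (S(P) = (4 + 8)*(-21 - 127) = 12*(-148) = -1776)
s(v, C) = 10 - 2*v (s(v, C) = (-5 + v)*(-2) = 10 - 2*v)
s(L(-5), -1*(-238))/S(-308) = (10 - 2*16)/(-1776) = (10 - 32)*(-1/1776) = -22*(-1/1776) = 11/888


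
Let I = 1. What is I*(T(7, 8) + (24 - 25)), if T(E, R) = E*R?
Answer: 55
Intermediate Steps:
I*(T(7, 8) + (24 - 25)) = 1*(7*8 + (24 - 25)) = 1*(56 - 1) = 1*55 = 55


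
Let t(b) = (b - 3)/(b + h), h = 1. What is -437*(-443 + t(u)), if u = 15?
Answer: 773053/4 ≈ 1.9326e+5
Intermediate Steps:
t(b) = (-3 + b)/(1 + b) (t(b) = (b - 3)/(b + 1) = (-3 + b)/(1 + b))
-437*(-443 + t(u)) = -437*(-443 + (-3 + 15)/(1 + 15)) = -437*(-443 + 12/16) = -437*(-443 + (1/16)*12) = -437*(-443 + ¾) = -437*(-1769/4) = 773053/4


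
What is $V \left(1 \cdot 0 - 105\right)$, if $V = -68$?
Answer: $7140$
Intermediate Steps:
$V \left(1 \cdot 0 - 105\right) = - 68 \left(1 \cdot 0 - 105\right) = - 68 \left(0 - 105\right) = \left(-68\right) \left(-105\right) = 7140$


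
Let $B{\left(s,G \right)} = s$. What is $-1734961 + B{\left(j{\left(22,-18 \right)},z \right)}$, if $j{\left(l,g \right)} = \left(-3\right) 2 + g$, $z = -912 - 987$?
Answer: $-1734985$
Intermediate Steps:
$z = -1899$
$j{\left(l,g \right)} = -6 + g$
$-1734961 + B{\left(j{\left(22,-18 \right)},z \right)} = -1734961 - 24 = -1734985$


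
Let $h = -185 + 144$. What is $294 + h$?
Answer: $253$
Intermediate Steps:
$h = -41$
$294 + h = 294 - 41 = 253$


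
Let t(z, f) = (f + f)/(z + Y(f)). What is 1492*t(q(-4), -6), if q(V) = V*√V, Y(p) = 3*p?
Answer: 80568/97 - 35808*I/97 ≈ 830.6 - 369.15*I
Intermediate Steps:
q(V) = V^(3/2)
t(z, f) = 2*f/(z + 3*f) (t(z, f) = (f + f)/(z + 3*f) = (2*f)/(z + 3*f) = 2*f/(z + 3*f))
1492*t(q(-4), -6) = 1492*(2*(-6)/((-4)^(3/2) + 3*(-6))) = 1492*(2*(-6)/(-8*I - 18)) = 1492*(2*(-6)/(-18 - 8*I)) = 1492*(2*(-6)*((-18 + 8*I)/388)) = 1492*(54/97 - 24*I/97) = 80568/97 - 35808*I/97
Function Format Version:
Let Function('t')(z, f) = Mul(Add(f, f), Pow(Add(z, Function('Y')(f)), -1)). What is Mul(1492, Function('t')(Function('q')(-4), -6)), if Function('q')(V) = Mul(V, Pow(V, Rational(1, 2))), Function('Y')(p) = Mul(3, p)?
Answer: Add(Rational(80568, 97), Mul(Rational(-35808, 97), I)) ≈ Add(830.60, Mul(-369.15, I))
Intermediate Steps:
Function('q')(V) = Pow(V, Rational(3, 2))
Function('t')(z, f) = Mul(2, f, Pow(Add(z, Mul(3, f)), -1)) (Function('t')(z, f) = Mul(Add(f, f), Pow(Add(z, Mul(3, f)), -1)) = Mul(Mul(2, f), Pow(Add(z, Mul(3, f)), -1)) = Mul(2, f, Pow(Add(z, Mul(3, f)), -1)))
Mul(1492, Function('t')(Function('q')(-4), -6)) = Mul(1492, Mul(2, -6, Pow(Add(Pow(-4, Rational(3, 2)), Mul(3, -6)), -1))) = Mul(1492, Mul(2, -6, Pow(Add(Mul(-8, I), -18), -1))) = Mul(1492, Mul(2, -6, Pow(Add(-18, Mul(-8, I)), -1))) = Mul(1492, Mul(2, -6, Mul(Rational(1, 388), Add(-18, Mul(8, I))))) = Mul(1492, Add(Rational(54, 97), Mul(Rational(-24, 97), I))) = Add(Rational(80568, 97), Mul(Rational(-35808, 97), I))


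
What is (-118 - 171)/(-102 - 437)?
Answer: 289/539 ≈ 0.53618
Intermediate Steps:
(-118 - 171)/(-102 - 437) = -289/(-539) = -289*(-1/539) = 289/539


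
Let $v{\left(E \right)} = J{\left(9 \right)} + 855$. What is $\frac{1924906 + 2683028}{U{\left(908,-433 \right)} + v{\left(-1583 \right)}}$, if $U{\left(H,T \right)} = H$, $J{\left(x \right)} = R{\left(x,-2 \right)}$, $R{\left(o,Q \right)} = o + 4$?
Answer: $\frac{767989}{296} \approx 2594.6$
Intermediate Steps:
$R{\left(o,Q \right)} = 4 + o$
$J{\left(x \right)} = 4 + x$
$v{\left(E \right)} = 868$ ($v{\left(E \right)} = \left(4 + 9\right) + 855 = 13 + 855 = 868$)
$\frac{1924906 + 2683028}{U{\left(908,-433 \right)} + v{\left(-1583 \right)}} = \frac{1924906 + 2683028}{908 + 868} = \frac{4607934}{1776} = 4607934 \cdot \frac{1}{1776} = \frac{767989}{296}$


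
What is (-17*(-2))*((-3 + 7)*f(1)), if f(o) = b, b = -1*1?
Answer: -136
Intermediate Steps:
b = -1
f(o) = -1
(-17*(-2))*((-3 + 7)*f(1)) = (-17*(-2))*((-3 + 7)*(-1)) = 34*(4*(-1)) = 34*(-4) = -136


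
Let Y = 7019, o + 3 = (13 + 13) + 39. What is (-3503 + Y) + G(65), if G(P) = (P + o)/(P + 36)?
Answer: 355243/101 ≈ 3517.3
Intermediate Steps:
o = 62 (o = -3 + ((13 + 13) + 39) = -3 + (26 + 39) = -3 + 65 = 62)
G(P) = (62 + P)/(36 + P) (G(P) = (P + 62)/(P + 36) = (62 + P)/(36 + P))
(-3503 + Y) + G(65) = (-3503 + 7019) + (62 + 65)/(36 + 65) = 3516 + 127/101 = 355243/101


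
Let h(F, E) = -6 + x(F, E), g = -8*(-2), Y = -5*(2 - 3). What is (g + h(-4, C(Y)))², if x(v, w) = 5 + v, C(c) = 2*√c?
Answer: 121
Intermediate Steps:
Y = 5 (Y = -5*(-1) = 5)
g = 16
h(F, E) = -1 + F (h(F, E) = -6 + (5 + F) = -1 + F)
(g + h(-4, C(Y)))² = (16 + (-1 - 4))² = (16 - 5)² = 11² = 121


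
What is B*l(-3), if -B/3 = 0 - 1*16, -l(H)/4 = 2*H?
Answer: 1152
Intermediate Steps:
l(H) = -8*H
B = 48 (B = -3*(0 - 1*16) = -3*(0 - 16) = -3*(-16) = 48)
B*l(-3) = 48*(-8*(-3)) = 48*24 = 1152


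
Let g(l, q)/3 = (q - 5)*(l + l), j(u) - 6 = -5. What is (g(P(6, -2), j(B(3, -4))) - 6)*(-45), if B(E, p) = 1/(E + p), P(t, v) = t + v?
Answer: 4590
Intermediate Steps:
j(u) = 1 (j(u) = 6 - 5 = 1)
g(l, q) = 6*l*(-5 + q) (g(l, q) = 3*((q - 5)*(l + l)) = 3*((-5 + q)*(2*l)) = 3*(2*l*(-5 + q)) = 6*l*(-5 + q))
(g(P(6, -2), j(B(3, -4))) - 6)*(-45) = (6*(6 - 2)*(-5 + 1) - 6)*(-45) = (6*4*(-4) - 6)*(-45) = (-96 - 6)*(-45) = -102*(-45) = 4590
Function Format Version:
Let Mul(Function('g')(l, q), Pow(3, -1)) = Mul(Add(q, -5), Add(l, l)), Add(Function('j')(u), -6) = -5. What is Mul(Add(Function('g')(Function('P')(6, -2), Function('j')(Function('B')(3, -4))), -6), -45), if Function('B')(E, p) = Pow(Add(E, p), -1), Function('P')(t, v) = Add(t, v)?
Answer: 4590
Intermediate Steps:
Function('j')(u) = 1 (Function('j')(u) = Add(6, -5) = 1)
Function('g')(l, q) = Mul(6, l, Add(-5, q)) (Function('g')(l, q) = Mul(3, Mul(Add(q, -5), Add(l, l))) = Mul(3, Mul(Add(-5, q), Mul(2, l))) = Mul(3, Mul(2, l, Add(-5, q))) = Mul(6, l, Add(-5, q)))
Mul(Add(Function('g')(Function('P')(6, -2), Function('j')(Function('B')(3, -4))), -6), -45) = Mul(Add(Mul(6, Add(6, -2), Add(-5, 1)), -6), -45) = Mul(Add(Mul(6, 4, -4), -6), -45) = Mul(Add(-96, -6), -45) = Mul(-102, -45) = 4590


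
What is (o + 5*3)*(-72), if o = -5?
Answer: -720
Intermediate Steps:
(o + 5*3)*(-72) = (-5 + 5*3)*(-72) = (-5 + 15)*(-72) = 10*(-72) = -720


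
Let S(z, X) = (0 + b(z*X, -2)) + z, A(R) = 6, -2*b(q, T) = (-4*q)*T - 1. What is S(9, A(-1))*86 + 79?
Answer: -17680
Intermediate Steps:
b(q, T) = ½ + 2*T*q (b(q, T) = -((-4*q)*T - 1)/2 = -(-4*T*q - 1)/2 = -(-1 - 4*T*q)/2 = ½ + 2*T*q)
S(z, X) = ½ + z - 4*X*z (S(z, X) = (0 + (½ + 2*(-2)*(z*X))) + z = (0 + (½ + 2*(-2)*(X*z))) + z = (0 + (½ - 4*X*z)) + z = (½ - 4*X*z) + z = ½ + z - 4*X*z)
S(9, A(-1))*86 + 79 = (½ + 9 - 4*6*9)*86 + 79 = (½ + 9 - 216)*86 + 79 = -413/2*86 + 79 = -17759 + 79 = -17680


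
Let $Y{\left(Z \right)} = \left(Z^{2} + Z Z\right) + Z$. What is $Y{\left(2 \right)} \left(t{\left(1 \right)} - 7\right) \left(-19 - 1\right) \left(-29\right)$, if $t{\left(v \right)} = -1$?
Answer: $-46400$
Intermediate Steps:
$Y{\left(Z \right)} = Z + 2 Z^{2}$ ($Y{\left(Z \right)} = \left(Z^{2} + Z^{2}\right) + Z = 2 Z^{2} + Z = Z + 2 Z^{2}$)
$Y{\left(2 \right)} \left(t{\left(1 \right)} - 7\right) \left(-19 - 1\right) \left(-29\right) = 2 \left(1 + 2 \cdot 2\right) \left(-1 - 7\right) \left(-19 - 1\right) \left(-29\right) = 2 \left(1 + 4\right) \left(\left(-8\right) \left(-20\right)\right) \left(-29\right) = 2 \cdot 5 \cdot 160 \left(-29\right) = 10 \cdot 160 \left(-29\right) = 1600 \left(-29\right) = -46400$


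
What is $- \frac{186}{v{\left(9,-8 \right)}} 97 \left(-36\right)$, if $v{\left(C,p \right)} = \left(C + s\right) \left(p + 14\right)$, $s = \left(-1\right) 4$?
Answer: $\frac{108252}{5} \approx 21650.0$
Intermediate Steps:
$s = -4$
$v{\left(C,p \right)} = \left(-4 + C\right) \left(14 + p\right)$ ($v{\left(C,p \right)} = \left(C - 4\right) \left(p + 14\right) = \left(-4 + C\right) \left(14 + p\right)$)
$- \frac{186}{v{\left(9,-8 \right)}} 97 \left(-36\right) = - \frac{186}{-56 - -32 + 14 \cdot 9 + 9 \left(-8\right)} 97 \left(-36\right) = - \frac{186}{-56 + 32 + 126 - 72} \cdot 97 \left(-36\right) = - \frac{186}{30} \cdot 97 \left(-36\right) = \left(-186\right) \frac{1}{30} \cdot 97 \left(-36\right) = \left(- \frac{31}{5}\right) 97 \left(-36\right) = \left(- \frac{3007}{5}\right) \left(-36\right) = \frac{108252}{5}$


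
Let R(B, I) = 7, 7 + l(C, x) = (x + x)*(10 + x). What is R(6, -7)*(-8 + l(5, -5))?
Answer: -455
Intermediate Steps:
l(C, x) = -7 + 2*x*(10 + x) (l(C, x) = -7 + (x + x)*(10 + x) = -7 + (2*x)*(10 + x) = -7 + 2*x*(10 + x))
R(6, -7)*(-8 + l(5, -5)) = 7*(-8 + (-7 + 2*(-5)² + 20*(-5))) = 7*(-8 + (-7 + 2*25 - 100)) = 7*(-8 + (-7 + 50 - 100)) = 7*(-8 - 57) = 7*(-65) = -455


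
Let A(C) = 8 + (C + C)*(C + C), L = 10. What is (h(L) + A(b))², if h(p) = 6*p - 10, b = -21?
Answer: 3319684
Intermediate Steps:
A(C) = 8 + 4*C² (A(C) = 8 + (2*C)*(2*C) = 8 + 4*C²)
h(p) = -10 + 6*p
(h(L) + A(b))² = ((-10 + 6*10) + (8 + 4*(-21)²))² = ((-10 + 60) + (8 + 4*441))² = (50 + (8 + 1764))² = (50 + 1772)² = 1822² = 3319684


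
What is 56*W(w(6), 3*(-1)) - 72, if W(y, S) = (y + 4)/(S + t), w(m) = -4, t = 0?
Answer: -72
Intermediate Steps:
W(y, S) = (4 + y)/S (W(y, S) = (y + 4)/(S + 0) = (4 + y)/S)
56*W(w(6), 3*(-1)) - 72 = 56*((4 - 4)/((3*(-1)))) - 72 = 56*(0/(-3)) - 72 = 56*(-⅓*0) - 72 = 56*0 - 72 = 0 - 72 = -72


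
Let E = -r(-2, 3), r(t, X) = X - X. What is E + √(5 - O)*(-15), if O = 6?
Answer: -15*I ≈ -15.0*I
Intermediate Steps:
r(t, X) = 0
E = 0 (E = -1*0 = 0)
E + √(5 - O)*(-15) = 0 + √(5 - 1*6)*(-15) = 0 + √(5 - 6)*(-15) = 0 + √(-1)*(-15) = 0 + I*(-15) = 0 - 15*I = -15*I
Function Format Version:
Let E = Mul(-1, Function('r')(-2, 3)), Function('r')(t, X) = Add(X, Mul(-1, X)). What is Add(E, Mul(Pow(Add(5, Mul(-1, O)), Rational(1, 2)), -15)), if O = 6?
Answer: Mul(-15, I) ≈ Mul(-15.000, I)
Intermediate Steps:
Function('r')(t, X) = 0
E = 0 (E = Mul(-1, 0) = 0)
Add(E, Mul(Pow(Add(5, Mul(-1, O)), Rational(1, 2)), -15)) = Add(0, Mul(Pow(Add(5, Mul(-1, 6)), Rational(1, 2)), -15)) = Add(0, Mul(Pow(Add(5, -6), Rational(1, 2)), -15)) = Add(0, Mul(Pow(-1, Rational(1, 2)), -15)) = Add(0, Mul(I, -15)) = Add(0, Mul(-15, I)) = Mul(-15, I)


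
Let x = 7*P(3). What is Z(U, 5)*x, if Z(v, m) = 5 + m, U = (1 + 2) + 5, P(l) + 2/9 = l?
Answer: 1750/9 ≈ 194.44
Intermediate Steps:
P(l) = -2/9 + l
x = 175/9 (x = 7*(-2/9 + 3) = 7*(25/9) = 175/9 ≈ 19.444)
U = 8 (U = 3 + 5 = 8)
Z(U, 5)*x = (5 + 5)*(175/9) = 10*(175/9) = 1750/9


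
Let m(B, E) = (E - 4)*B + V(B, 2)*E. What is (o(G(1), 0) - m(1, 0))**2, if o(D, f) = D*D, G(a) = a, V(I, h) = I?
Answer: 25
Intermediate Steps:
m(B, E) = B*E + B*(-4 + E) (m(B, E) = (E - 4)*B + B*E = (-4 + E)*B + B*E = B*(-4 + E) + B*E = B*E + B*(-4 + E))
o(D, f) = D**2
(o(G(1), 0) - m(1, 0))**2 = (1**2 - 2*(-2 + 0))**2 = (1 - 2*(-2))**2 = (1 - 1*(-4))**2 = (1 + 4)**2 = 5**2 = 25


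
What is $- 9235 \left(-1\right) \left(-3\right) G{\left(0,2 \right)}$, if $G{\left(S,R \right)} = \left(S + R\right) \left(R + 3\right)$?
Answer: $-277050$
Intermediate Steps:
$G{\left(S,R \right)} = \left(3 + R\right) \left(R + S\right)$ ($G{\left(S,R \right)} = \left(R + S\right) \left(3 + R\right) = \left(3 + R\right) \left(R + S\right)$)
$- 9235 \left(-1\right) \left(-3\right) G{\left(0,2 \right)} = - 9235 \left(-1\right) \left(-3\right) \left(2^{2} + 3 \cdot 2 + 3 \cdot 0 + 2 \cdot 0\right) = - 9235 \cdot 3 \left(4 + 6 + 0 + 0\right) = - 9235 \cdot 3 \cdot 10 = \left(-9235\right) 30 = -277050$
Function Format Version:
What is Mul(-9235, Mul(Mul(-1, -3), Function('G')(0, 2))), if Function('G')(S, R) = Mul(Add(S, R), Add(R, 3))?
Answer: -277050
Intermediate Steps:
Function('G')(S, R) = Mul(Add(3, R), Add(R, S)) (Function('G')(S, R) = Mul(Add(R, S), Add(3, R)) = Mul(Add(3, R), Add(R, S)))
Mul(-9235, Mul(Mul(-1, -3), Function('G')(0, 2))) = Mul(-9235, Mul(Mul(-1, -3), Add(Pow(2, 2), Mul(3, 2), Mul(3, 0), Mul(2, 0)))) = Mul(-9235, Mul(3, Add(4, 6, 0, 0))) = Mul(-9235, Mul(3, 10)) = Mul(-9235, 30) = -277050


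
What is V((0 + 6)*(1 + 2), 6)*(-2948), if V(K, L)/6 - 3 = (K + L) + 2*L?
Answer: -689832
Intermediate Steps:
V(K, L) = 18 + 6*K + 18*L (V(K, L) = 18 + 6*((K + L) + 2*L) = 18 + 6*(K + 3*L) = 18 + (6*K + 18*L) = 18 + 6*K + 18*L)
V((0 + 6)*(1 + 2), 6)*(-2948) = (18 + 6*((0 + 6)*(1 + 2)) + 18*6)*(-2948) = (18 + 6*(6*3) + 108)*(-2948) = (18 + 6*18 + 108)*(-2948) = (18 + 108 + 108)*(-2948) = 234*(-2948) = -689832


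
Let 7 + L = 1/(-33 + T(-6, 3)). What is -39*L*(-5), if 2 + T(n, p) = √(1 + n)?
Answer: -112385/82 - 13*I*√5/82 ≈ -1370.5 - 0.3545*I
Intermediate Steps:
T(n, p) = -2 + √(1 + n)
L = -7 + 1/(-35 + I*√5) (L = -7 + 1/(-33 + (-2 + √(1 - 6))) = -7 + 1/(-33 + (-2 + √(-5))) = -7 + 1/(-33 + (-2 + I*√5)) = -7 + 1/(-35 + I*√5) ≈ -7.0285 - 0.0018179*I)
-39*L*(-5) = -39*(-1729/246 - I*√5/1230)*(-5) = (22477/82 + 13*I*√5/410)*(-5) = -112385/82 - 13*I*√5/82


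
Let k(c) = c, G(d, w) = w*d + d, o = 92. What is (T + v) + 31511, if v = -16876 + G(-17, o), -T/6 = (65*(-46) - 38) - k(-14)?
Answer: 31138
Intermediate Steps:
G(d, w) = d + d*w (G(d, w) = d*w + d = d + d*w)
T = 18084 (T = -6*((65*(-46) - 38) - 1*(-14)) = -6*((-2990 - 38) + 14) = -6*(-3028 + 14) = -6*(-3014) = 18084)
v = -18457 (v = -16876 - 17*(1 + 92) = -16876 - 17*93 = -16876 - 1581 = -18457)
(T + v) + 31511 = (18084 - 18457) + 31511 = -373 + 31511 = 31138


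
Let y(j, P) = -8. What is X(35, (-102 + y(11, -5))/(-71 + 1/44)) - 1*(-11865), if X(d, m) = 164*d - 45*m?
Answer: 6084735/347 ≈ 17535.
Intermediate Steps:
X(d, m) = -45*m + 164*d
X(35, (-102 + y(11, -5))/(-71 + 1/44)) - 1*(-11865) = (-45*(-102 - 8)/(-71 + 1/44) + 164*35) - 1*(-11865) = (-(-4950)/(-71 + 1/44) + 5740) + 11865 = (-(-4950)/(-3123/44) + 5740) + 11865 = (-(-4950)*(-44)/3123 + 5740) + 11865 = (-45*4840/3123 + 5740) + 11865 = (-24200/347 + 5740) + 11865 = 1967580/347 + 11865 = 6084735/347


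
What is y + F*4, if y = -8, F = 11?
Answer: 36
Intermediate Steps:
y + F*4 = -8 + 11*4 = -8 + 44 = 36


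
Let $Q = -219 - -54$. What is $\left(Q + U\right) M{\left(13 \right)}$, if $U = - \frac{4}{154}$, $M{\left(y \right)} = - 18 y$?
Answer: $\frac{2973438}{77} \approx 38616.0$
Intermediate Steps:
$U = - \frac{2}{77}$ ($U = \left(-4\right) \frac{1}{154} = - \frac{2}{77} \approx -0.025974$)
$Q = -165$ ($Q = -219 + 54 = -165$)
$\left(Q + U\right) M{\left(13 \right)} = \left(-165 - \frac{2}{77}\right) \left(\left(-18\right) 13\right) = \left(- \frac{12707}{77}\right) \left(-234\right) = \frac{2973438}{77}$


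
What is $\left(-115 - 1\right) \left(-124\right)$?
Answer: $14384$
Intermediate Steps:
$\left(-115 - 1\right) \left(-124\right) = \left(-116\right) \left(-124\right) = 14384$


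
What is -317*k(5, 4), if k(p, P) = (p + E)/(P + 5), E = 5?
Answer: -3170/9 ≈ -352.22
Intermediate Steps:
k(p, P) = (5 + p)/(5 + P) (k(p, P) = (p + 5)/(P + 5) = (5 + p)/(5 + P))
-317*k(5, 4) = -317*(5 + 5)/(5 + 4) = -317*10/9 = -3170/9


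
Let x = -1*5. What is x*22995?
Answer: -114975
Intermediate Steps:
x = -5
x*22995 = -5*22995 = -114975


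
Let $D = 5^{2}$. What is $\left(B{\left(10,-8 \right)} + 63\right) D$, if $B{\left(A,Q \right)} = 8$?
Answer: $1775$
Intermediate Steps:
$D = 25$
$\left(B{\left(10,-8 \right)} + 63\right) D = \left(8 + 63\right) 25 = 71 \cdot 25 = 1775$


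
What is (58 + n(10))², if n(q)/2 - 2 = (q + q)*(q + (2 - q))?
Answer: 20164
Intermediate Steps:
n(q) = 4 + 8*q (n(q) = 4 + 2*((q + q)*(q + (2 - q))) = 4 + 2*((2*q)*2) = 4 + 2*(4*q) = 4 + 8*q)
(58 + n(10))² = (58 + (4 + 8*10))² = (58 + (4 + 80))² = (58 + 84)² = 142² = 20164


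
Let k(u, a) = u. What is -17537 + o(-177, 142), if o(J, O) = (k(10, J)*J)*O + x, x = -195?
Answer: -269072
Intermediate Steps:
o(J, O) = -195 + 10*J*O (o(J, O) = (10*J)*O - 195 = 10*J*O - 195 = -195 + 10*J*O)
-17537 + o(-177, 142) = -17537 + (-195 + 10*(-177)*142) = -17537 + (-195 - 251340) = -17537 - 251535 = -269072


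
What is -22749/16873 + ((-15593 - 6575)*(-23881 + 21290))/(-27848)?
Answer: -121221609322/58734913 ≈ -2063.9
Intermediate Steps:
-22749/16873 + ((-15593 - 6575)*(-23881 + 21290))/(-27848) = -22749*1/16873 - 22168*(-2591)*(-1/27848) = -22749/16873 + 57437288*(-1/27848) = -22749/16873 - 7179661/3481 = -121221609322/58734913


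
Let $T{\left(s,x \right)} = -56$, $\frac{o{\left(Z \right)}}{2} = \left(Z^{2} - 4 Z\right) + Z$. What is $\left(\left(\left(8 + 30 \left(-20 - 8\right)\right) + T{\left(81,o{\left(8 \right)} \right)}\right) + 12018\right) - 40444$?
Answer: $-29314$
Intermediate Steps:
$o{\left(Z \right)} = - 6 Z + 2 Z^{2}$ ($o{\left(Z \right)} = 2 \left(\left(Z^{2} - 4 Z\right) + Z\right) = 2 \left(Z^{2} - 3 Z\right) = - 6 Z + 2 Z^{2}$)
$\left(\left(\left(8 + 30 \left(-20 - 8\right)\right) + T{\left(81,o{\left(8 \right)} \right)}\right) + 12018\right) - 40444 = \left(\left(\left(8 + 30 \left(-20 - 8\right)\right) - 56\right) + 12018\right) - 40444 = \left(\left(\left(8 + 30 \left(-28\right)\right) - 56\right) + 12018\right) - 40444 = \left(\left(\left(8 - 840\right) - 56\right) + 12018\right) - 40444 = \left(\left(-832 - 56\right) + 12018\right) - 40444 = \left(-888 + 12018\right) - 40444 = 11130 - 40444 = -29314$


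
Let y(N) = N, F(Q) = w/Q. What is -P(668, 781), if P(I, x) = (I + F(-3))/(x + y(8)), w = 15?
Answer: -221/263 ≈ -0.84030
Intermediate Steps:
F(Q) = 15/Q
P(I, x) = (-5 + I)/(8 + x) (P(I, x) = (I + 15/(-3))/(x + 8) = (I + 15*(-1/3))/(8 + x) = (I - 5)/(8 + x) = (-5 + I)/(8 + x))
-P(668, 781) = -(-5 + 668)/(8 + 781) = -663/789 = -1*221/263 = -221/263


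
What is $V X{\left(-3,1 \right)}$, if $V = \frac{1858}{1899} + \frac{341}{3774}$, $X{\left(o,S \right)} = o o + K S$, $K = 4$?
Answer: $\frac{33191821}{2388942} \approx 13.894$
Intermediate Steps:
$X{\left(o,S \right)} = o^{2} + 4 S$ ($X{\left(o,S \right)} = o o + 4 S = o^{2} + 4 S$)
$V = \frac{2553217}{2388942}$ ($V = 1858 \cdot \frac{1}{1899} + 341 \cdot \frac{1}{3774} = \frac{1858}{1899} + \frac{341}{3774} = \frac{2553217}{2388942} \approx 1.0688$)
$V X{\left(-3,1 \right)} = \frac{2553217 \left(\left(-3\right)^{2} + 4 \cdot 1\right)}{2388942} = \frac{2553217 \left(9 + 4\right)}{2388942} = \frac{2553217}{2388942} \cdot 13 = \frac{33191821}{2388942}$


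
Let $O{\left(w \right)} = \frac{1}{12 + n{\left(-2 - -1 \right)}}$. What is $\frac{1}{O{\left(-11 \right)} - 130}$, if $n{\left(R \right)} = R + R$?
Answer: $- \frac{10}{1299} \approx -0.0076982$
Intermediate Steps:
$n{\left(R \right)} = 2 R$
$O{\left(w \right)} = \frac{1}{10}$ ($O{\left(w \right)} = \frac{1}{12 + 2 \left(-2 - -1\right)} = \frac{1}{12 + 2 \left(-2 + 1\right)} = \frac{1}{12 + 2 \left(-1\right)} = \frac{1}{12 - 2} = \frac{1}{10}$)
$\frac{1}{O{\left(-11 \right)} - 130} = \frac{1}{\frac{1}{10} - 130} = \frac{1}{- \frac{1299}{10}} = - \frac{10}{1299}$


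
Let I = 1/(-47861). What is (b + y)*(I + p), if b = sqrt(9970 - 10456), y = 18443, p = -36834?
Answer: -32513387399225/47861 - 15866208675*I*sqrt(6)/47861 ≈ -6.7933e+8 - 8.1202e+5*I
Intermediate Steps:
b = 9*I*sqrt(6) (b = sqrt(-486) = 9*I*sqrt(6) ≈ 22.045*I)
I = -1/47861 ≈ -2.0894e-5
(b + y)*(I + p) = (9*I*sqrt(6) + 18443)*(-1/47861 - 36834) = (18443 + 9*I*sqrt(6))*(-1762912075/47861) = -32513387399225/47861 - 15866208675*I*sqrt(6)/47861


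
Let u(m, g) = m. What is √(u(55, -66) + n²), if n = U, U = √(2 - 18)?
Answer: √39 ≈ 6.2450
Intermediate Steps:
U = 4*I (U = √(-16) = 4*I ≈ 4.0*I)
n = 4*I ≈ 4.0*I
√(u(55, -66) + n²) = √(55 + (4*I)²) = √(55 - 16) = √39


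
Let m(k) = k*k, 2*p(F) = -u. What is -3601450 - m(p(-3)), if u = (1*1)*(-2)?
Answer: -3601451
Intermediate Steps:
u = -2 (u = 1*(-2) = -2)
p(F) = 1 (p(F) = (-1*(-2))/2 = (½)*2 = 1)
m(k) = k²
-3601450 - m(p(-3)) = -3601450 - 1*1² = -3601450 - 1*1 = -3601450 - 1 = -3601451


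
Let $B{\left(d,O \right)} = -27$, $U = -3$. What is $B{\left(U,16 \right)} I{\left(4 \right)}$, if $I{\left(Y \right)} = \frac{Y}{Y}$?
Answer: $-27$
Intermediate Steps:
$I{\left(Y \right)} = 1$
$B{\left(U,16 \right)} I{\left(4 \right)} = \left(-27\right) 1 = -27$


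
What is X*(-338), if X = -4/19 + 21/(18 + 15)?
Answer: -30082/209 ≈ -143.93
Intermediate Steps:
X = 89/209 (X = -4*1/19 + 21/33 = -4/19 + 21*(1/33) = -4/19 + 7/11 = 89/209 ≈ 0.42584)
X*(-338) = (89/209)*(-338) = -30082/209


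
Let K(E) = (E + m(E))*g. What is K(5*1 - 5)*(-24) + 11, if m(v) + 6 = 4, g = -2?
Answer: -85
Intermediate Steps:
m(v) = -2 (m(v) = -6 + 4 = -2)
K(E) = 4 - 2*E (K(E) = (E - 2)*(-2) = (-2 + E)*(-2) = 4 - 2*E)
K(5*1 - 5)*(-24) + 11 = (4 - 2*(5*1 - 5))*(-24) + 11 = (4 - 2*(5 - 5))*(-24) + 11 = (4 - 2*0)*(-24) + 11 = (4 + 0)*(-24) + 11 = 4*(-24) + 11 = -96 + 11 = -85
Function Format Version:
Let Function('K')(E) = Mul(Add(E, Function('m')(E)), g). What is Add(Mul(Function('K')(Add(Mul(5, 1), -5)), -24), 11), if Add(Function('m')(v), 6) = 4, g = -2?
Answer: -85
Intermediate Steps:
Function('m')(v) = -2 (Function('m')(v) = Add(-6, 4) = -2)
Function('K')(E) = Add(4, Mul(-2, E)) (Function('K')(E) = Mul(Add(E, -2), -2) = Mul(Add(-2, E), -2) = Add(4, Mul(-2, E)))
Add(Mul(Function('K')(Add(Mul(5, 1), -5)), -24), 11) = Add(Mul(Add(4, Mul(-2, Add(Mul(5, 1), -5))), -24), 11) = Add(Mul(Add(4, Mul(-2, Add(5, -5))), -24), 11) = Add(Mul(Add(4, Mul(-2, 0)), -24), 11) = Add(Mul(Add(4, 0), -24), 11) = Add(Mul(4, -24), 11) = Add(-96, 11) = -85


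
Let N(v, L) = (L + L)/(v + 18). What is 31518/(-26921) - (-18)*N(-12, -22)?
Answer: -3585090/26921 ≈ -133.17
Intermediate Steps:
N(v, L) = 2*L/(18 + v) (N(v, L) = (2*L)/(18 + v) = 2*L/(18 + v))
31518/(-26921) - (-18)*N(-12, -22) = 31518/(-26921) - (-18)*2*(-22)/(18 - 12) = 31518*(-1/26921) - (-18)*2*(-22)/6 = -31518/26921 - (-18)*2*(-22)*(1/6) = -31518/26921 - (-18)*(-22)/3 = -31518/26921 - 1*132 = -31518/26921 - 132 = -3585090/26921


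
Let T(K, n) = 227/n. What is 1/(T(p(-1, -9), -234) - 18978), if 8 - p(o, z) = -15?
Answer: -234/4441079 ≈ -5.2690e-5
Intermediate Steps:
p(o, z) = 23 (p(o, z) = 8 - 1*(-15) = 8 + 15 = 23)
1/(T(p(-1, -9), -234) - 18978) = 1/(227/(-234) - 18978) = 1/(227*(-1/234) - 18978) = 1/(-227/234 - 18978) = 1/(-4441079/234) = -234/4441079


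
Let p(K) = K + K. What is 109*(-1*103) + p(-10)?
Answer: -11247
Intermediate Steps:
p(K) = 2*K
109*(-1*103) + p(-10) = 109*(-1*103) + 2*(-10) = 109*(-103) - 20 = -11227 - 20 = -11247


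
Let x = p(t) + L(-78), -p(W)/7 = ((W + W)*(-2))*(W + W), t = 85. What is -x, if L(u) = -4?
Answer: -404596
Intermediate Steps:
p(W) = 56*W² (p(W) = -7*(W + W)*(-2)*(W + W) = -7*(2*W)*(-2)*2*W = -7*(-4*W)*2*W = -(-56)*W² = 56*W²)
x = 404596 (x = 56*85² - 4 = 56*7225 - 4 = 404600 - 4 = 404596)
-x = -1*404596 = -404596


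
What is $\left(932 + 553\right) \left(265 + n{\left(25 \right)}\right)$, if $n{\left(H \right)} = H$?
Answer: $430650$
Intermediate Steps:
$\left(932 + 553\right) \left(265 + n{\left(25 \right)}\right) = \left(932 + 553\right) \left(265 + 25\right) = 1485 \cdot 290 = 430650$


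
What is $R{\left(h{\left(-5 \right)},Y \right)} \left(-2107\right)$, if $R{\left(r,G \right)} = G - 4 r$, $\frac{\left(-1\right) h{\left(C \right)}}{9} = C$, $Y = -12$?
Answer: $404544$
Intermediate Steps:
$h{\left(C \right)} = - 9 C$
$R{\left(h{\left(-5 \right)},Y \right)} \left(-2107\right) = \left(-12 - 4 \left(\left(-9\right) \left(-5\right)\right)\right) \left(-2107\right) = \left(-12 - 180\right) \left(-2107\right) = \left(-192\right) \left(-2107\right) = 404544$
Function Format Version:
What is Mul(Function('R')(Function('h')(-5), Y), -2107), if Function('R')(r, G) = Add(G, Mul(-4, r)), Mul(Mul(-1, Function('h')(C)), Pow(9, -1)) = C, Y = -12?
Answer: 404544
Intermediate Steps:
Function('h')(C) = Mul(-9, C)
Mul(Function('R')(Function('h')(-5), Y), -2107) = Mul(Add(-12, Mul(-4, Mul(-9, -5))), -2107) = Mul(Add(-12, Mul(-4, 45)), -2107) = Mul(Add(-12, -180), -2107) = Mul(-192, -2107) = 404544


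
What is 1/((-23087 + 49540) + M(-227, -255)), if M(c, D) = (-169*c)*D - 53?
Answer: -1/9756165 ≈ -1.0250e-7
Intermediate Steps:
M(c, D) = -53 - 169*D*c (M(c, D) = -169*D*c - 53 = -53 - 169*D*c)
1/((-23087 + 49540) + M(-227, -255)) = 1/((-23087 + 49540) + (-53 - 169*(-255)*(-227))) = 1/(26453 + (-53 - 9782565)) = 1/(26453 - 9782618) = 1/(-9756165) = -1/9756165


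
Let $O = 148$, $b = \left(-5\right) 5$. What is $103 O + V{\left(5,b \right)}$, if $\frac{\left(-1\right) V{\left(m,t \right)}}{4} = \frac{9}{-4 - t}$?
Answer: $\frac{106696}{7} \approx 15242.0$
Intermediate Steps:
$b = -25$
$V{\left(m,t \right)} = - \frac{36}{-4 - t}$ ($V{\left(m,t \right)} = - 4 \frac{9}{-4 - t} = - \frac{36}{-4 - t}$)
$103 O + V{\left(5,b \right)} = 103 \cdot 148 + \frac{36}{4 - 25} = 15244 + \frac{36}{-21} = 15244 + 36 \left(- \frac{1}{21}\right) = 15244 - \frac{12}{7} = \frac{106696}{7}$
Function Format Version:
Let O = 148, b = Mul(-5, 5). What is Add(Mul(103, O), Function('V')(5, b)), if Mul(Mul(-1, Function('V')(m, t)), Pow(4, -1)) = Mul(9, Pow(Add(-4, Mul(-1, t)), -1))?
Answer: Rational(106696, 7) ≈ 15242.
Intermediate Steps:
b = -25
Function('V')(m, t) = Mul(-36, Pow(Add(-4, Mul(-1, t)), -1)) (Function('V')(m, t) = Mul(-4, Mul(9, Pow(Add(-4, Mul(-1, t)), -1))) = Mul(-36, Pow(Add(-4, Mul(-1, t)), -1)))
Add(Mul(103, O), Function('V')(5, b)) = Add(Mul(103, 148), Mul(36, Pow(Add(4, -25), -1))) = Add(15244, Mul(36, Pow(-21, -1))) = Add(15244, Mul(36, Rational(-1, 21))) = Add(15244, Rational(-12, 7)) = Rational(106696, 7)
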